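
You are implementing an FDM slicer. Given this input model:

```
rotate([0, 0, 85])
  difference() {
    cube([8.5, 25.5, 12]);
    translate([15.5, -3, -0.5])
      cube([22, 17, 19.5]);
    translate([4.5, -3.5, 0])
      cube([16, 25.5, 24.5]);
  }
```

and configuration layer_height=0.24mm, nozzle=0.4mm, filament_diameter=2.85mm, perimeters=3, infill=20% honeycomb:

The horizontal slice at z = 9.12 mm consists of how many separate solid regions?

At z = 9.12 mm: the cube (footprint 8.5×25.5) is included at this height; the cube at (15.5, -3) (footprint 22×17) is included at this height; the cube at (4.5, -3.5) is present — its section is the full 16×25.5 rectangle; After the difference (first − rest): starting from the 8.5×25.5 cube, the 22×17 cube at (15.5, -3) misses the remaining region (no effect); the 16×25.5 cube at (4.5, -3.5) partially overlaps it — only the 88.00 mm² overlap (of its 408.00 mm²) is removed, clipping the outline — 1 connected region; (rotated 85° about Z; rotation is an isometry so areas/perimeters/island counts are preserved). The result has 1 disconnected region.

1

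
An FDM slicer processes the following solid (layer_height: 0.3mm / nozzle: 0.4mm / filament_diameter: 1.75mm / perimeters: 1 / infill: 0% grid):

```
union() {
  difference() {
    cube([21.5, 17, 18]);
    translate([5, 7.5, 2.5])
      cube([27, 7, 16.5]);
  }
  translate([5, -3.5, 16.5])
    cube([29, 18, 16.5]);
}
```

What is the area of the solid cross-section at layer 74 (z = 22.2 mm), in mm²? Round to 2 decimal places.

At z = 22.2 mm: the cube is not intersected at this z (z outside [0, 18]); the cube at (5, 7.5) is absent (z outside [2.5, 19]); Subtracting the remaining from the first: the first operand is absent here, so nothing remains; the cube at (5, -3.5) is present — its section is the full 29×18 rectangle (area 522.00 mm²); Merging all regions: only the 29×18 cube at (5, -3.5) is present, so the union is just that shape — area = 522.00 mm². Overall, the cross-section is a single solid region. Net area = 522.00 mm².

522.00 mm²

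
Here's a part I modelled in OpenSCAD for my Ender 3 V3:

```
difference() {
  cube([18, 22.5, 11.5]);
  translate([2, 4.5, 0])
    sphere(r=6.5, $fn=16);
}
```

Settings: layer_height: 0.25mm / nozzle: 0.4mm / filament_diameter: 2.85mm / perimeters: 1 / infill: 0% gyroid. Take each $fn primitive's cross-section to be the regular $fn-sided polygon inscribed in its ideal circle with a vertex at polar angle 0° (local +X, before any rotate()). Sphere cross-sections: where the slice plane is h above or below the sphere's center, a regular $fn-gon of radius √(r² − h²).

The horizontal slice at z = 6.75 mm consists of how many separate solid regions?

1

At z = 6.75 mm: the 18×22.5 cube contributes its full rectangle; the sphere at (2, 4.5) is not intersected at this z (|z−center|=6.750 > r=6.5); Subtracting the remaining from the first: none of the subtracted shapes is present at this height, so the 18×22.5 cube is unchanged — 1 connected region. The result has 1 disconnected region.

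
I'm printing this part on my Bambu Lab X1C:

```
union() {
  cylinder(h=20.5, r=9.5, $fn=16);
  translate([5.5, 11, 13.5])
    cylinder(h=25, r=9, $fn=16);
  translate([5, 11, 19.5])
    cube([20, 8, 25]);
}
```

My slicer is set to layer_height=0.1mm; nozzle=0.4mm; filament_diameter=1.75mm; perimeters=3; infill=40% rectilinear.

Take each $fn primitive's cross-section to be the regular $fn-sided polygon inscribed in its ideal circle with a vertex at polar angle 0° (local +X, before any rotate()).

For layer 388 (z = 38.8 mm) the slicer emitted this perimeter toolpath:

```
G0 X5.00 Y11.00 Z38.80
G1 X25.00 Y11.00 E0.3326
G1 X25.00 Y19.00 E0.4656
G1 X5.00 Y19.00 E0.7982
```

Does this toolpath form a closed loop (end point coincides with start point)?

Start point (G0): (5.00, 11.00). End point (last G1): the path does not return to the start — open.

no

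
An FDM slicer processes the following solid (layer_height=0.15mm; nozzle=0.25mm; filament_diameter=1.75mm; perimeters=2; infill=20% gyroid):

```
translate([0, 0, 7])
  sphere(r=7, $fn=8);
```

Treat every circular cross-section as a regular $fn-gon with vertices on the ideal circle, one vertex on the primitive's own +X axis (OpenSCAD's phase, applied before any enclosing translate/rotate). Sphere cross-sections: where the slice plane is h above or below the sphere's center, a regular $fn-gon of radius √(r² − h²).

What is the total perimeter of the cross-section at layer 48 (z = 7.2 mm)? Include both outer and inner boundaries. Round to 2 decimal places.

42.84 mm

At z = 7.2 mm: the r=7 sphere slices to a regular 8-gon of circumradius 6.997 (√(r²−h²) with h=0.2 from center) (perimeter = 2·8·6.997·sin(180°/8) = 42.84 mm). Overall, the cross-section is a single solid region. Total boundary length (outer) = 42.84 mm.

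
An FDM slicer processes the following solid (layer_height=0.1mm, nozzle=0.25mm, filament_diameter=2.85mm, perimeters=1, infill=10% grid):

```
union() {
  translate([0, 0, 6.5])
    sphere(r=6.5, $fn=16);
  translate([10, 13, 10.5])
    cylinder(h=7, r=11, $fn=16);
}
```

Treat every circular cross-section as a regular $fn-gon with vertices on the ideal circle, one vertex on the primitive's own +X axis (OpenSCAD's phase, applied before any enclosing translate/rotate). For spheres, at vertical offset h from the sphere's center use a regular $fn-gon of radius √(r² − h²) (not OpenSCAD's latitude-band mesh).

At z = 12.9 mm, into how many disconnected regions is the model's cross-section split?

At z = 12.9 mm: the sphere: section is a regular 16-gon, circumradius = √(r²−h²) = √(6.5²−6.4²) = 1.136; the cylinder at (10, 13): section is a regular 16-gon, circumradius r=11; Taking the union: the 2 present regions are separate (no shared area or edge), so areas and boundary lengths simply add and each stays a separate island — 2 connected regions. The result has 2 disconnected regions.

2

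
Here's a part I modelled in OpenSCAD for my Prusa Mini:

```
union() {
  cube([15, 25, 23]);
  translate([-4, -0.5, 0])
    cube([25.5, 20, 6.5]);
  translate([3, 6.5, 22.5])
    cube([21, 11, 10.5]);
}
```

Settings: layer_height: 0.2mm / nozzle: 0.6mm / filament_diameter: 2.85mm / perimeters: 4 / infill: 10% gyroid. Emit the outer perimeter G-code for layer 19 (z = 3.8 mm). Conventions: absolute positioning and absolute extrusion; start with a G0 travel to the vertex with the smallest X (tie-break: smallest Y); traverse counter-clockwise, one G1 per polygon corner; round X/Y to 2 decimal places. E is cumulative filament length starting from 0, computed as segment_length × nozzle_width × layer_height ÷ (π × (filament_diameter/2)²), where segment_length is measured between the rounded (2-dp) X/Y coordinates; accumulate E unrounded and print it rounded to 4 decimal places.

G0 X-4.00 Y-0.50 Z3.80
G1 X21.50 Y-0.50 E0.4797
G1 X21.50 Y19.50 E0.8559
G1 X15.00 Y19.50 E0.9781
G1 X15.00 Y25.00 E1.0816
G1 X0.00 Y25.00 E1.3638
G1 X0.00 Y19.50 E1.4672
G1 X-4.00 Y19.50 E1.5425
G1 X-4.00 Y-0.50 E1.9187

At z = 3.8 mm: the cube is present — its section is the full 15×25 rectangle; the 25.5×20 cube at (-4, -0.5) contributes its full rectangle; the cube at (3, 6.5) does not reach this height (z outside [22.5, 33]); Combining (union): the regions partially overlap (shared area 292.50 mm²), so overlapping operands fuse into one piece — 1 connected region. The outline is a single polygon with 8 vertices. Extrusion per mm of travel: 0.6 × 0.2 / (π × 1.425²) = 0.018811. Accumulating E over each segment gives final E = 1.9187.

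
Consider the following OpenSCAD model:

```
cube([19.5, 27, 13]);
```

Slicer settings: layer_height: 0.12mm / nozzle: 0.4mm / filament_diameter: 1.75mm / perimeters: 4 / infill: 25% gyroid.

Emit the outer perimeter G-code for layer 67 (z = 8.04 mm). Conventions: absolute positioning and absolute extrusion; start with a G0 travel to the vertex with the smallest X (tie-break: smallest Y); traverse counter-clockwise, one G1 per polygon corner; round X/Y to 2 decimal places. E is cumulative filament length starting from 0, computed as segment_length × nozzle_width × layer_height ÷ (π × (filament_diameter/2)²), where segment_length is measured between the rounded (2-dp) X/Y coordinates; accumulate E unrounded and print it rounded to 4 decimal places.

G0 X0.00 Y0.00 Z8.04
G1 X19.50 Y0.00 E0.3891
G1 X19.50 Y27.00 E0.9280
G1 X0.00 Y27.00 E1.3171
G1 X0.00 Y0.00 E1.8559

At z = 8.04 mm: the 19.5×27 cube contributes its full rectangle. The outline is a single polygon with 4 vertices. Extrusion per mm of travel: 0.4 × 0.12 / (π × 0.875²) = 0.019956. Accumulating E over each segment gives final E = 1.8559.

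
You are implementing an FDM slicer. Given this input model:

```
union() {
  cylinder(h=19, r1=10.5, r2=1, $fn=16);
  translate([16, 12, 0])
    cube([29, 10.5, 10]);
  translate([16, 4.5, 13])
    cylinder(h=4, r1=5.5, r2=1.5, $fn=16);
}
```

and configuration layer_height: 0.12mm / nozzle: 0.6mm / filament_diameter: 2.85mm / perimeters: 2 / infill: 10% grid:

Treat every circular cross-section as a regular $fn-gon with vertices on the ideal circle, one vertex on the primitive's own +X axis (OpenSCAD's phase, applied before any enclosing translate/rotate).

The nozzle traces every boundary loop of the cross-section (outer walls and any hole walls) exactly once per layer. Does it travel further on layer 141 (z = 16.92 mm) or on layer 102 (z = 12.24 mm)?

Layer 141 (z = 16.92): the cone: at t=0.891 of its height the radius interpolates to r₁+(r₂−r₁)t = 2.040, giving a regular 16-gon of that circumradius (perimeter = 2·16·2.040·sin(180°/16) = 12.74 mm); the cube at (16, 12) does not reach this height (z outside [0, 10]); the cone at (16, 4.5) (r1=5.5→r2=1.5) has section circumradius 1.580 here — a regular 16-gon (perimeter = 2·16·1.580·sin(180°/16) = 9.86 mm); Taking the union: the 2 present regions are separate (no shared area or edge), so areas and boundary lengths simply add and each stays a separate island — boundary = 22.60 mm. So its perimeter = 22.60 mm. Layer 102 (z = 12.24): the cone contributes a regular 16-gon of circumradius 4.380 (interpolated between r1=10.5 and r2=1 at t=0.644) (perimeter = 2·16·4.380·sin(180°/16) = 27.34 mm); the cube at (16, 12) is not intersected at this z (z outside [0, 10]); the cone at (16, 4.5) is absent (z outside [13, 17]); Combining (union): only the cone is present, so the union is just that shape — boundary = 27.34 mm. So its perimeter = 27.34 mm. Layer 102 is larger (27.34 vs 22.60 mm).

layer 102 (z = 12.24 mm)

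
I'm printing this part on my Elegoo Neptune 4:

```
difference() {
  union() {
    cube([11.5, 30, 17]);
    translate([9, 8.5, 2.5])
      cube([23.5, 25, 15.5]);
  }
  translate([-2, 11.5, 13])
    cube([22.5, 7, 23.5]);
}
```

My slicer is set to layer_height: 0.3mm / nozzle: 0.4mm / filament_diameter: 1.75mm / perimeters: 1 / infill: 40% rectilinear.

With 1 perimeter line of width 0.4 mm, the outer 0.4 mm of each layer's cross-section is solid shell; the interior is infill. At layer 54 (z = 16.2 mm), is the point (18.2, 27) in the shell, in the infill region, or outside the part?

infill

At z = 16.2 mm: the 11.5×30 cube contributes its full rectangle; the cube at (9, 8.5) (footprint 23.5×25) is included at this height; Combining (union): the regions partially overlap (shared area 53.75 mm²), so overlapping operands fuse into one piece — 1 connected region; the cube at (-2, 11.5) is present — its section is the full 22.5×7 rectangle; Subtracting the remaining from the first: starting from that combined region, the 22.5×7 cube at (-2, 11.5) partially overlaps it — only the 143.50 mm² overlap (of its 157.50 mm²) is removed, clipping the outline — 1 connected region. Overall, the cross-section is a single solid region. The nearest boundary edge runs (9.00, 33.50)→(32.50, 33.50); distance from the point to it = 6.50 mm. The point is inside the cross-section and 6.50 mm from the nearest boundary — more than the 0.4 mm shell width (1 × 0.4), so it's in the infill interior.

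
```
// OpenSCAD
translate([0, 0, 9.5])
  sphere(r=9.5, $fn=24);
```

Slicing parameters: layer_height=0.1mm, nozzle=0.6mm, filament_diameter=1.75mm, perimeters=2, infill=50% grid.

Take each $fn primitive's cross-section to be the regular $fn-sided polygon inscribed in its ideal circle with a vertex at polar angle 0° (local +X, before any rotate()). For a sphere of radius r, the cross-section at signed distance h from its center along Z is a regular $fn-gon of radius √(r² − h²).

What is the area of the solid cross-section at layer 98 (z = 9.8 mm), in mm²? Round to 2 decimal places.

At z = 9.8 mm: the sphere: section is a regular 24-gon, circumradius = √(r²−h²) = √(9.5²−0.3²) = 9.495 (area = (24/2)·9.495²·sin(360°/24) = 280.02 mm²). Overall, the cross-section is a single solid region. Net area = 280.02 mm².

280.02 mm²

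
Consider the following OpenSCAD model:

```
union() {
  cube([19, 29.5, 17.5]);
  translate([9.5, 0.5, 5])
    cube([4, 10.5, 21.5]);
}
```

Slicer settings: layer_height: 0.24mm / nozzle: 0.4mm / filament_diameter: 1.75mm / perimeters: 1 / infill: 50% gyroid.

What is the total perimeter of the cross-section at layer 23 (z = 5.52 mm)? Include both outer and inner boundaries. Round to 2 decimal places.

At z = 5.52 mm: the cube (footprint 19×29.5) is included at this height (perimeter 97.00 mm); the cube at (9.5, 0.5) (footprint 4×10.5) is included at this height (perimeter 29.00 mm); Combining (union): the 4×10.5 cube at (9.5, 0.5) lies entirely inside the 19×29.5 cube, so the union is just the 19×29.5 cube — boundary = 97.00 mm. Overall, the cross-section is a single solid region. Total boundary length (outer) = 97.00 mm.

97.00 mm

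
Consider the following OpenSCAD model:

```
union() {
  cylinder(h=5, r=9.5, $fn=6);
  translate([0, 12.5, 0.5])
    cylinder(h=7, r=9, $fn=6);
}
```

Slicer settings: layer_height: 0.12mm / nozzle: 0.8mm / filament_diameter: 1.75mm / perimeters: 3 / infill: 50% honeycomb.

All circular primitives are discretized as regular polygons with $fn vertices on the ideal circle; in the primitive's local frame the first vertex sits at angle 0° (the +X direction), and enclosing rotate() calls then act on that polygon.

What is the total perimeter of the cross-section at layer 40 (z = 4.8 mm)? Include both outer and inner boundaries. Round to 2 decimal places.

84.37 mm

At z = 4.8 mm: the r=9.5 cylinder gives a regular 6-gon of circumradius 9.5 (constant along its height) (perimeter = 2·6·9.500·sin(180°/6) = 57.00 mm); the cylinder at (0, 12.5): section is a regular 6-gon, circumradius r=9 (perimeter = 2·6·9.000·sin(180°/6) = 54.00 mm); Combining (union): the regions partially overlap (shared area 36.10 mm²), so the edge portions inside another operand are dropped and the merged outline is re-measured after clipping — boundary = 84.37 mm. Overall, the cross-section is a single solid region. Total boundary length (outer) = 84.37 mm.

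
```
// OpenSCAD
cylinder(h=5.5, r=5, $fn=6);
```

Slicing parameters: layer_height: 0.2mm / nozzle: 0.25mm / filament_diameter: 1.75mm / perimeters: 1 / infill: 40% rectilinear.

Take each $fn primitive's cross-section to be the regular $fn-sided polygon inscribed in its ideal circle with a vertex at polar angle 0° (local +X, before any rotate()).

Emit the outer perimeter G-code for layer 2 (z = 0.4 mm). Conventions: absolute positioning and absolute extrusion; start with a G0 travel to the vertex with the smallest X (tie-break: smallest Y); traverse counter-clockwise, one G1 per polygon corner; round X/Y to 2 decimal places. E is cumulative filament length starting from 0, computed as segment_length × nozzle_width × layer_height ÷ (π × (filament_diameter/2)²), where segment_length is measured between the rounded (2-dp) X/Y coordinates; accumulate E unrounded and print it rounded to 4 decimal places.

G0 X-5.00 Y0.00 Z0.40
G1 X-2.50 Y-4.33 E0.1039
G1 X2.50 Y-4.33 E0.2079
G1 X5.00 Y0.00 E0.3118
G1 X2.50 Y4.33 E0.4157
G1 X-2.50 Y4.33 E0.5197
G1 X-5.00 Y0.00 E0.6236

At z = 0.4 mm: the r=5 cylinder gives a regular 6-gon of circumradius 5 (constant along its height). The outline is a single polygon with 6 vertices. Extrusion per mm of travel: 0.25 × 0.2 / (π × 0.875²) = 0.020788. Accumulating E over each segment gives final E = 0.6236.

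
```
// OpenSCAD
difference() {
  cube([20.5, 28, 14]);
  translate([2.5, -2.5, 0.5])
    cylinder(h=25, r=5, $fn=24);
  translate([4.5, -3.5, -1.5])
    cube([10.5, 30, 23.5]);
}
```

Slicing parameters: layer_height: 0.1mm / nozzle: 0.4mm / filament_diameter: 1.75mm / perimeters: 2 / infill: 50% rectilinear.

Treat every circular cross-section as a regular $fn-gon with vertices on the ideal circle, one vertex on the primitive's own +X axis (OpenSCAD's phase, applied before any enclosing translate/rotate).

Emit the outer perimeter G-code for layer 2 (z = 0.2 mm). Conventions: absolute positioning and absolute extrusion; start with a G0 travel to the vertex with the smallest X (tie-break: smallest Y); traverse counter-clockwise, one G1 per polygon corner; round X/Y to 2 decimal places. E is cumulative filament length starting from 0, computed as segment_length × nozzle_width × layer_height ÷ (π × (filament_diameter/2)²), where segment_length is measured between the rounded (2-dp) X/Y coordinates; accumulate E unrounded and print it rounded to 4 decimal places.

At z = 0.2 mm: the cube (footprint 20.5×28) is included at this height; the cylinder at (2.5, -2.5) is absent (z outside [0.5, 25.5]); the cube at (4.5, -3.5) is present — its section is the full 10.5×30 rectangle; Taking the first minus the rest: starting from the 20.5×28 cube, the 10.5×30 cube at (4.5, -3.5) partially overlaps it — only the 278.25 mm² overlap (of its 315.00 mm²) is removed, clipping the outline — 1 connected region. The outline is a single polygon with 8 vertices. Extrusion per mm of travel: 0.4 × 0.1 / (π × 0.875²) = 0.016630. Accumulating E over each segment gives final E = 2.4945.

G0 X0.00 Y0.00 Z0.20
G1 X4.50 Y0.00 E0.0748
G1 X4.50 Y26.50 E0.5155
G1 X15.00 Y26.50 E0.6901
G1 X15.00 Y0.00 E1.1308
G1 X20.50 Y0.00 E1.2223
G1 X20.50 Y28.00 E1.6880
G1 X0.00 Y28.00 E2.0289
G1 X0.00 Y0.00 E2.4945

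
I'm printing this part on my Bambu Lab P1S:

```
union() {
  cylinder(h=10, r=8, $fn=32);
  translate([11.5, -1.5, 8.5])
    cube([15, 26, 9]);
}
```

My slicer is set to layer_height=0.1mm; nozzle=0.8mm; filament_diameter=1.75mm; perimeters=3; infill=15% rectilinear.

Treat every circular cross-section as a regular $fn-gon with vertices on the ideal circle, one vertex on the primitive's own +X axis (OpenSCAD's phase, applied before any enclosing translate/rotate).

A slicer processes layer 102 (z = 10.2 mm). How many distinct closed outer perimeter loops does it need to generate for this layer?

At z = 10.2 mm: the cylinder does not reach this height (z outside [0, 10]); the 15×26 cube at (11.5, -1.5) contributes its full rectangle; Taking the union: only the 15×26 cube at (11.5, -1.5) is present, so the union is just that shape — 1 connected region. The result has 1 disconnected region.

1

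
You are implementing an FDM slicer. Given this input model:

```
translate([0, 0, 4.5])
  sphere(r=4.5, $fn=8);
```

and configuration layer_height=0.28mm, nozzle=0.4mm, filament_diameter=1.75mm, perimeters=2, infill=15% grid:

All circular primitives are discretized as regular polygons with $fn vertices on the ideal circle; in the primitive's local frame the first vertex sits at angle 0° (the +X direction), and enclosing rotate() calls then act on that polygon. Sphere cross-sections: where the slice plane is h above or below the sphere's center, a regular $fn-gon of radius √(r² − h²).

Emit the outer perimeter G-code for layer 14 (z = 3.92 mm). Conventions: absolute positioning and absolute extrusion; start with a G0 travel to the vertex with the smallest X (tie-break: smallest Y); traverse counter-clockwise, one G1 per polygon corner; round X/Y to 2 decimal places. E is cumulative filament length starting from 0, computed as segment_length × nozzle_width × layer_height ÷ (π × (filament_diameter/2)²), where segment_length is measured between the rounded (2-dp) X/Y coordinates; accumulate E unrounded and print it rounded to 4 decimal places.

At z = 3.92 mm: the r=4.5 sphere slices to a regular 8-gon of circumradius 4.462 (√(r²−h²) with h=0.58 from center). The outline is a single polygon with 8 vertices. Extrusion per mm of travel: 0.4 × 0.28 / (π × 0.875²) = 0.046564. Accumulating E over each segment gives final E = 1.2729.

G0 X-4.46 Y0.00 Z3.92
G1 X-3.16 Y-3.16 E0.1591
G1 X0.00 Y-4.46 E0.3182
G1 X3.16 Y-3.16 E0.4773
G1 X4.46 Y0.00 E0.6364
G1 X3.16 Y3.16 E0.7955
G1 X0.00 Y4.46 E0.9546
G1 X-3.16 Y3.16 E1.1138
G1 X-4.46 Y0.00 E1.2729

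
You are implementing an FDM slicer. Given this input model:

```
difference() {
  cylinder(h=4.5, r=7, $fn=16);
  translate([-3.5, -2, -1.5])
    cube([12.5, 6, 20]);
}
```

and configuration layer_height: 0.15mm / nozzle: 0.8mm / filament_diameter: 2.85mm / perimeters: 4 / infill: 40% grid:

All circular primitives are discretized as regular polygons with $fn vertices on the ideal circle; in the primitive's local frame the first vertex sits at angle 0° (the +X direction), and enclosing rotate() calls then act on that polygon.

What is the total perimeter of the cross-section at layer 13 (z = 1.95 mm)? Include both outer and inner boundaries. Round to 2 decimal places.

At z = 1.95 mm: the cylinder: section is a regular 16-gon, circumradius r=7 (perimeter = 2·16·7.000·sin(180°/16) = 43.70 mm); the 12.5×6 cube at (-3.5, -2) contributes its full rectangle (perimeter 37.00 mm); Taking the first minus the rest: starting from the r=7 cylinder, the 12.5×6 cube at (-3.5, -2) partially overlaps it — only the 60.60 mm² overlap (of its 75.00 mm²) is removed, clipping the outline — boundary = 62.53 mm. Overall, the cross-section is a single solid region. Total boundary length (outer) = 62.53 mm.

62.53 mm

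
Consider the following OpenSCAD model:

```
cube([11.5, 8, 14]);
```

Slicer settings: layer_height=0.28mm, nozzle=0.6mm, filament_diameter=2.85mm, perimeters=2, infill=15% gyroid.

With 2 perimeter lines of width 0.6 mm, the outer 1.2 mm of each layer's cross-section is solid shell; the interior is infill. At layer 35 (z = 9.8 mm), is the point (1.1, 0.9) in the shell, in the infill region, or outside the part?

At z = 9.8 mm: the cube is present — its section is the full 11.5×8 rectangle. Overall, the cross-section is a single solid region. The nearest boundary edge runs (0.00, 0.00)→(11.50, 0.00); distance from the point to it = 0.90 mm. The point is inside the cross-section, 0.90 mm from the nearest boundary — within the 1.2 mm shell band (2 × 0.6).

shell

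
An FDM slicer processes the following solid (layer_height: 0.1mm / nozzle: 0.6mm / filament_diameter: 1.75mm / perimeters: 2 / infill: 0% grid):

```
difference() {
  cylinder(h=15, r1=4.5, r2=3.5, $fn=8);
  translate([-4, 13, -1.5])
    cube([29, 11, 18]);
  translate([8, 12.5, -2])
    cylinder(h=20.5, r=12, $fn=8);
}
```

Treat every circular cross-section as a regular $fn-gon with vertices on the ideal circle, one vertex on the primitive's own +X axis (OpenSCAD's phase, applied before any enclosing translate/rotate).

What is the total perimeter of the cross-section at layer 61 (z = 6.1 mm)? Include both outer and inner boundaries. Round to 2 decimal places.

24.85 mm

At z = 6.1 mm: the cone (r1=4.5→r2=3.5) has section circumradius 4.093 here — a regular 8-gon (perimeter = 2·8·4.093·sin(180°/8) = 25.06 mm); the 29×11 cube at (-4, 13) contributes its full rectangle (perimeter 80.00 mm); the cylinder at (8, 12.5): section is a regular 8-gon, circumradius r=12 (perimeter = 2·8·12.000·sin(180°/8) = 73.48 mm); Taking the first minus the rest: starting from the cone, the 29×11 cube at (-4, 13) misses the remaining region (no effect); the r=12 cylinder at (8, 12.5) partially overlaps it — only the 0.88 mm² overlap (of its 407.29 mm²) is removed, clipping the outline — boundary = 24.85 mm. Overall, the cross-section is a single solid region. Total boundary length (outer) = 24.85 mm.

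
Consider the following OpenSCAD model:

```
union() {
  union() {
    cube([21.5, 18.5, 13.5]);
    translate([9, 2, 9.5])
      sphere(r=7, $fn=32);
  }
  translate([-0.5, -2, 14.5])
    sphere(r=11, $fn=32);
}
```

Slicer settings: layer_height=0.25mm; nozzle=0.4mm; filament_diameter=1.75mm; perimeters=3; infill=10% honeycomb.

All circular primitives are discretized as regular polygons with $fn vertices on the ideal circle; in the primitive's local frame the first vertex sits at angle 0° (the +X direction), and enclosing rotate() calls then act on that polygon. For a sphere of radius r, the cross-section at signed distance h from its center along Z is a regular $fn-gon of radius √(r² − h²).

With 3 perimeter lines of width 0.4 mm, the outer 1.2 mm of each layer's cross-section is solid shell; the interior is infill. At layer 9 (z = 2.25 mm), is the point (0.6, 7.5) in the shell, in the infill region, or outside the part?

shell

At z = 2.25 mm: the cube (footprint 21.5×18.5) is included at this height; the sphere at (9, 2) does not reach this height (|z−center|=7.250 > r=7); Taking the union: only the 21.5×18.5 cube is present, so the union is just that shape — 1 connected region; the sphere at (-0.5, -2) is not intersected at this z (|z−center|=12.250 > r=11); Taking the union: only that combined region is present, so the union is just that shape — 1 connected region. Overall, the cross-section is a single solid region. The nearest boundary edge runs (0.00, 18.50)→(0.00, 0.00); distance from the point to it = 0.60 mm. The point is inside the cross-section, 0.60 mm from the nearest boundary — within the 1.2 mm shell band (3 × 0.4).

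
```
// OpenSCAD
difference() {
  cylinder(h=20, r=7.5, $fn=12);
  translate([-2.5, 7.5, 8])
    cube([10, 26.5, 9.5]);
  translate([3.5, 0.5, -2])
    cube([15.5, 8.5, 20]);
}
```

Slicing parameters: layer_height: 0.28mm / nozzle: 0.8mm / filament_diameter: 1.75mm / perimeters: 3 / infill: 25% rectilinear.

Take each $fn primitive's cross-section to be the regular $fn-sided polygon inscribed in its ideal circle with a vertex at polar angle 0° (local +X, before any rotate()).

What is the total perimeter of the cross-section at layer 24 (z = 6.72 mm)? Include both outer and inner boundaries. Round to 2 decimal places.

At z = 6.72 mm: the r=7.5 cylinder gives a regular 12-gon of circumradius 7.5 (constant along its height) (perimeter = 2·12·7.500·sin(180°/12) = 46.59 mm); the cube at (-2.5, 7.5) is not intersected at this z (z outside [8, 17.5]); the cube at (3.5, 0.5) (footprint 15.5×8.5) is included at this height (perimeter 48.00 mm); After the difference (first − rest): starting from the r=7.5 cylinder, the 15.5×8.5 cube at (3.5, 0.5) partially overlaps it — only the 15.61 mm² overlap (of its 131.75 mm²) is removed, clipping the outline — boundary = 49.01 mm. Overall, the cross-section is a single solid region. Total boundary length (outer) = 49.01 mm.

49.01 mm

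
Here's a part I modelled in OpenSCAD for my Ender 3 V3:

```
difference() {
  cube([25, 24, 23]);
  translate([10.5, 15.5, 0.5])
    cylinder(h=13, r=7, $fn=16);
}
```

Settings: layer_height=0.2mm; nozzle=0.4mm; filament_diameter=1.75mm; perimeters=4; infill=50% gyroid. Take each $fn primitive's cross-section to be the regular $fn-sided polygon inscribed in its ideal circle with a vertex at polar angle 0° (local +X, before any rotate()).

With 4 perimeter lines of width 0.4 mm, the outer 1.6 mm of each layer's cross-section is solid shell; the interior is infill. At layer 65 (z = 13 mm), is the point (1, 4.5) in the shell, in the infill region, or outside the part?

At z = 13 mm: the cube (footprint 25×24) is included at this height; the cylinder at (10.5, 15.5): section is a regular 16-gon, circumradius r=7; After the difference (first − rest): starting from the 25×24 cube, the r=7 cylinder at (10.5, 15.5) lies wholly inside it (removes its full 150.01 mm² and its 43.70 mm outline becomes a hole wall) — 1 connected region with 1 hole. Overall, the cross-section is one region with 1 hole. The nearest boundary edge runs (0.00, 0.00)→(0.00, 24.00); distance from the point to it = 1.00 mm. The point is inside the cross-section, 1.00 mm from the nearest boundary — within the 1.6 mm shell band (4 × 0.4).

shell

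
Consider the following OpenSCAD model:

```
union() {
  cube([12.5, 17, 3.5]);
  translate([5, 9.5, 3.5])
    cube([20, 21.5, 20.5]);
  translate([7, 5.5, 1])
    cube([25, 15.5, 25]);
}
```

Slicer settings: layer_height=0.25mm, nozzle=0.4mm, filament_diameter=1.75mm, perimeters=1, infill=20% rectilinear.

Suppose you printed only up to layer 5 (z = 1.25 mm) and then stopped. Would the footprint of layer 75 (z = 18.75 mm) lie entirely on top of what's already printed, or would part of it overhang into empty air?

Compare the two slices. At z = 1.25: the 12.5×17 cube contributes its full rectangle (area 212.50 mm²); the cube at (5, 9.5) does not reach this height (z outside [3.5, 24]); the cube at (7, 5.5) is present — its section is the full 25×15.5 rectangle (area 387.50 mm²); Merging all regions: the regions partially overlap — summed areas 600.00 mm² minus the doubly-counted overlap 63.25 mm² gives 536.75 mm² — area = 536.75 mm². At z = 18.75: the cube does not reach this height (z outside [0, 3.5]); the 20×21.5 cube at (5, 9.5) contributes its full rectangle (area 430.00 mm²); the cube at (7, 5.5) is present — its section is the full 25×15.5 rectangle (area 387.50 mm²); Taking the union: the regions partially overlap — summed areas 817.50 mm² minus the doubly-counted overlap 207.00 mm² gives 610.50 mm² — area = 610.50 mm². Checking containment: at z = 18.75 the cross-section extends beyond the z = 1.25 cross-section by about 208.00 mm².

part overhangs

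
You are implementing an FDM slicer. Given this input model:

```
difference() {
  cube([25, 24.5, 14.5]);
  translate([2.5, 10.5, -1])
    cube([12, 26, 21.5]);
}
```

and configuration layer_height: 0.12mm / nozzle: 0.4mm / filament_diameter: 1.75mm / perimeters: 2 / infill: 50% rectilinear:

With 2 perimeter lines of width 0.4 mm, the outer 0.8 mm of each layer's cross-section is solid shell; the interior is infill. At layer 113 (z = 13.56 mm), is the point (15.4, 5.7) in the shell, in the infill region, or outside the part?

At z = 13.56 mm: the cube is present — its section is the full 25×24.5 rectangle; the cube at (2.5, 10.5) (footprint 12×26) is included at this height; After the difference (first − rest): starting from the 25×24.5 cube, the 12×26 cube at (2.5, 10.5) partially overlaps it — only the 168.00 mm² overlap (of its 312.00 mm²) is removed, clipping the outline — 1 connected region. Overall, the cross-section is a single solid region. The nearest boundary edge runs (2.50, 10.50)→(14.50, 10.50); distance from the point to it = 4.88 mm. The point is inside the cross-section and 4.88 mm from the nearest boundary — more than the 0.8 mm shell width (2 × 0.4), so it's in the infill interior.

infill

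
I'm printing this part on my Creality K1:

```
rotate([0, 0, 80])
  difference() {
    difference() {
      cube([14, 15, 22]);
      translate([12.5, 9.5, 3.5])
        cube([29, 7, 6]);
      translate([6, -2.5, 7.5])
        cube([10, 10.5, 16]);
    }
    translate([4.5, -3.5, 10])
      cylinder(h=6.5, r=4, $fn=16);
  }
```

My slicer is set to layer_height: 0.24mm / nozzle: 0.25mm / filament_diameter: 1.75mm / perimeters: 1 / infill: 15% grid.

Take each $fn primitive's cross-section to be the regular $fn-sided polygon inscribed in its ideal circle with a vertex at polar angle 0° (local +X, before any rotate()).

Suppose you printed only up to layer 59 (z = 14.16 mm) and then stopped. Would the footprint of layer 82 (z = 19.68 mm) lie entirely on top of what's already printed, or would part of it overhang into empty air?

Compare the two slices. At z = 14.16: the 14×15 cube contributes its full rectangle (area 210.00 mm²); the cube at (12.5, 9.5) does not reach this height (z outside [3.5, 9.5]); the cube at (6, -2.5) is present — its section is the full 10×10.5 rectangle (area 105.00 mm²); Subtracting the remaining from the first: starting from the 14×15 cube (210.00 mm²), the 10×10.5 cube at (6, -2.5) partially overlaps it — only the 64.00 mm² overlap (of its 105.00 mm²) is removed, clipping the outline — area = 146.00 mm²; the r=4 cylinder at (4.5, -3.5) gives a regular 16-gon of circumradius 4 (constant along its height) (area = (16/2)·4.000²·sin(360°/16) = 48.98 mm²); Subtracting the remaining from the first: starting from the result so far (146.00 mm²), the r=4 cylinder at (4.5, -3.5) partially overlaps it — only the 1.09 mm² overlap (of its 48.98 mm²) is removed, clipping the outline — area = 144.91 mm²; (whole slice rotated 80° about Z — lengths, areas and connectivity unchanged). At z = 19.68: the cube is present — its section is the full 14×15 rectangle (area 210.00 mm²); the cube at (12.5, 9.5) does not reach this height (z outside [3.5, 9.5]); the cube at (6, -2.5) (footprint 10×10.5) is included at this height (area 105.00 mm²); After the difference (first − rest): starting from the 14×15 cube (210.00 mm²), the 10×10.5 cube at (6, -2.5) partially overlaps it — only the 64.00 mm² overlap (of its 105.00 mm²) is removed, clipping the outline — area = 146.00 mm²; the cylinder at (4.5, -3.5) does not reach this height (z outside [10, 16.5]); Subtracting the remaining from the first: none of the subtracted shapes is present at this height, so the result so far is unchanged — area = 146.00 mm²; (rotated 80° about Z; rotation is an isometry so areas/perimeters/island counts are preserved). Checking containment: at z = 19.68 the cross-section extends beyond the z = 14.16 cross-section by about 1.09 mm².

part overhangs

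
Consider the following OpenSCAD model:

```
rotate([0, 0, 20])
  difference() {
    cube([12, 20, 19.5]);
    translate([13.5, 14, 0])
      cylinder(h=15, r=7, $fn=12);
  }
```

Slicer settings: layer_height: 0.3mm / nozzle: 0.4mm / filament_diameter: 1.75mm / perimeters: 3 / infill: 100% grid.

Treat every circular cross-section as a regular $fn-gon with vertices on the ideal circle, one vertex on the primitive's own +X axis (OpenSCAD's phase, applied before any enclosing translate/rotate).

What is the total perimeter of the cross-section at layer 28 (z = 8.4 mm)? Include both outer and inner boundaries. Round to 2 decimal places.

65.82 mm

At z = 8.4 mm: the 12×20 cube contributes its full rectangle (perimeter 64.00 mm); the r=7 cylinder at (13.5, 14) gives a regular 12-gon of circumradius 7 (constant along its height) (perimeter = 2·12·7.000·sin(180°/12) = 43.48 mm); Taking the first minus the rest: starting from the 12×20 cube, the r=7 cylinder at (13.5, 14) partially overlaps it — only the 52.44 mm² overlap (of its 147.00 mm²) is removed, clipping the outline — boundary = 65.82 mm; (rotated 20° about Z; rotation is an isometry so areas/perimeters/island counts are preserved). Overall, the cross-section is a single solid region. Total boundary length (outer) = 65.82 mm.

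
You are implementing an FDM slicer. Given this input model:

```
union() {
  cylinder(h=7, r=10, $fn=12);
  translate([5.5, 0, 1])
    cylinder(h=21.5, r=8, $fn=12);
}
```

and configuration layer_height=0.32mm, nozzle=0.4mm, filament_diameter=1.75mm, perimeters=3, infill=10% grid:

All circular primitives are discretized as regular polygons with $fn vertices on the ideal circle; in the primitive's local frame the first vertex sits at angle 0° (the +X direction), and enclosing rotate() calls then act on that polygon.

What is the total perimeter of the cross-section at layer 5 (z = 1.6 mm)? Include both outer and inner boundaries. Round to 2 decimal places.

At z = 1.6 mm: the r=10 cylinder contributes a regular 12-gon of circumradius 10 (perimeter = 2·12·10.000·sin(180°/12) = 62.12 mm); the r=8 cylinder at (5.5, 0) contributes a regular 12-gon of circumradius 8 (perimeter = 2·12·8.000·sin(180°/12) = 49.69 mm); Merging all regions: the regions partially overlap (shared area 144.25 mm²), so the edge portions inside another operand are dropped and the merged outline is re-measured after clipping — boundary = 67.84 mm. Overall, the cross-section is a single solid region. Total boundary length (outer) = 67.84 mm.

67.84 mm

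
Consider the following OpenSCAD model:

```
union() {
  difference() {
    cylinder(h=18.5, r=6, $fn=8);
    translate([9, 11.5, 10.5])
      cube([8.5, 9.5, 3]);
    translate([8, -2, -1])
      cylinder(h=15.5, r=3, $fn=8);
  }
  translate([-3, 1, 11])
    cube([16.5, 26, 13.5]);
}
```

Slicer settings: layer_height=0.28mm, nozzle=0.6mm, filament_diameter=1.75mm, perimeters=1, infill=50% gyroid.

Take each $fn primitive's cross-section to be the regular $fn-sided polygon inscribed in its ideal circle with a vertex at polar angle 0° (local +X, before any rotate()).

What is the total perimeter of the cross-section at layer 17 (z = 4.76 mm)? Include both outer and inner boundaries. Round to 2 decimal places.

36.78 mm

At z = 4.76 mm: the cylinder: section is a regular 8-gon, circumradius r=6 (perimeter = 2·8·6.000·sin(180°/8) = 36.74 mm); the cube at (9, 11.5) is not intersected at this z (z outside [10.5, 13.5]); the cylinder at (8, -2): section is a regular 8-gon, circumradius r=3 (perimeter = 2·8·3.000·sin(180°/8) = 18.37 mm); After the difference (first − rest): starting from the r=6 cylinder, the r=3 cylinder at (8, -2) partially overlaps it — only the 0.38 mm² overlap (of its 25.46 mm²) is removed, clipping the outline — boundary = 36.78 mm; the cube at (-3, 1) does not reach this height (z outside [11, 24.5]); Taking the union: only that combined region is present, so the union is just that shape — boundary = 36.78 mm. Overall, the cross-section is a single solid region. Total boundary length (outer) = 36.78 mm.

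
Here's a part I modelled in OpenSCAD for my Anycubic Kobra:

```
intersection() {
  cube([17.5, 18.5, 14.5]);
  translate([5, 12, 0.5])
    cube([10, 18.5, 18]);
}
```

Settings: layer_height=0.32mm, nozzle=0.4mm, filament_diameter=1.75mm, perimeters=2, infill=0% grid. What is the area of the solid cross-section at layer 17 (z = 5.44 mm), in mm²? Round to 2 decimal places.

At z = 5.44 mm: the 17.5×18.5 cube contributes its full rectangle (area 323.75 mm²); the 10×18.5 cube at (5, 12) contributes its full rectangle (area 185.00 mm²); Taking the intersection: the 10×18.5 cube at (5, 12) partially overlaps the 17.5×18.5 cube; clipping to the common part keeps 65.00 mm² — area = 65.00 mm². Overall, the cross-section is a single solid region. Net area = 65.00 mm².

65.00 mm²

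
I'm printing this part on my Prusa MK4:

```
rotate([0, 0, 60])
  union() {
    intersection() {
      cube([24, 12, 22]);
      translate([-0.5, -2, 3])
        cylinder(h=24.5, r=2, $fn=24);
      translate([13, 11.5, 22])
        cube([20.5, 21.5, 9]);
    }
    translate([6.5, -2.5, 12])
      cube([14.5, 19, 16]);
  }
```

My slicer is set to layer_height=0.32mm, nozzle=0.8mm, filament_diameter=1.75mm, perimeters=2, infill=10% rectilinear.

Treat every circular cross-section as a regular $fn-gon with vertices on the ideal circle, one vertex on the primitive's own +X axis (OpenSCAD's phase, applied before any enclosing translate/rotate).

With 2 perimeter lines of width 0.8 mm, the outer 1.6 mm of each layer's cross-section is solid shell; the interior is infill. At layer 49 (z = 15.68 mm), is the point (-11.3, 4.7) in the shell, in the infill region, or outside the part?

At z = 15.68 mm: the cube is present — its section is the full 24×12 rectangle; the r=2 cylinder at (-0.5, -2) gives a regular 24-gon of circumradius 2 (constant along its height); the cube at (13, 11.5) is not intersected at this z (z outside [22, 31]); Keeping only the common overlap: at least one operand is absent at this height, so nothing remains; the cube at (6.5, -2.5) is present — its section is the full 14.5×19 rectangle; Taking the union: only the 14.5×19 cube at (6.5, -2.5) is present, so the union is just that shape — 1 connected region; (whole slice rotated 60° about Z — lengths, areas and connectivity unchanged). Overall, the cross-section is a single solid region. Undo the 60° rotation: the query point maps to (-1.580, 12.136) in the un-rotated model frame. The nearest boundary edge runs (6.50, 16.50)→(6.50, -2.50); distance from the point to it = 8.08 mm. The point is not inside any of the regions above, so it lies outside the cross-section (8.08 mm from the nearest boundary).

outside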